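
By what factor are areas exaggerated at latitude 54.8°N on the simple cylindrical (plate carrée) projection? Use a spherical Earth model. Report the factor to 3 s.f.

1.73

Plate carrée maps x = Rλ, y = Rφ. The meridian scale is h = 1 and the parallel scale is k = 1/cos φ = sec φ.
Areal scale = h·k = 1 × sec φ; at 54.8°, h = 1.000, k = 1.735, so h·k = 1.735.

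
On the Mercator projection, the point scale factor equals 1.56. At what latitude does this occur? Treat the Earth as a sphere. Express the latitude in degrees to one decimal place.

Mercator scale is k = sec φ = 1/cos φ.
1/cos φ = 1.56  ⇒  cos φ = 0.6410  ⇒  φ = arccos(0.6410) ≈ 50.1°.

50.1°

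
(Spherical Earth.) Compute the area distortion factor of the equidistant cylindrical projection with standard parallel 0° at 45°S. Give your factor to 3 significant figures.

For the equirectangular projection with φ₀ = 0 (plate carrée), h = 1 along meridians and k = sec φ along parallels.
Areal scale = h·k = 1 × sec φ; at 45°, h = 1.000, k = 1.414, so h·k = 1.414.

1.41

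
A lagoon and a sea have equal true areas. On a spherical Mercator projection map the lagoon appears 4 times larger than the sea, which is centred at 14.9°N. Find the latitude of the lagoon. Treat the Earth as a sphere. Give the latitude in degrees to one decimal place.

61.1°

On Mercator, (apparent₁)/(apparent₂) = sec²φ₁ / sec²φ₂ when true areas are equal.
cos²φ₂ / cos²φ₁ = 4  ⇒  cos φ₁ = cos 14.9° / √4 = 0.9664/2.000 = 0.4832.
φ₁ = arccos(0.4832) ≈ 61.1°.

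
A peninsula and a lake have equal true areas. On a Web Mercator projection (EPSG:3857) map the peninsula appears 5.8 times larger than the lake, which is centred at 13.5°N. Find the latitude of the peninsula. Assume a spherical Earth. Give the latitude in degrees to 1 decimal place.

For equal true areas on Mercator, apparent areas scale as sec²φ, so the ratio is cos²φ₂ / cos²φ₁.
cos²φ₂ / cos²φ₁ = 5.8  ⇒  cos φ₁ = cos 13.5° / √5.8 = 0.9724/2.408 = 0.4038.
φ₁ = arccos(0.4038) ≈ 66.2°.

66.2°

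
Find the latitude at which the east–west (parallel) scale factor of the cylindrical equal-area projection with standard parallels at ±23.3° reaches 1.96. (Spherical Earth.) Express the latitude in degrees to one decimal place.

62.1°

Cylindrical equal-area (φ₀ = 23.3°): h = cos φ / cos 23.3° along meridians, k = cos 23.3° / cos φ along parallels; h·k = 1.
k = cos φ₀ / cos φ = 1.96  ⇒  cos φ = cos 23.3° / 1.96 = 0.4686.
φ = arccos(0.4686) ≈ 62.1°.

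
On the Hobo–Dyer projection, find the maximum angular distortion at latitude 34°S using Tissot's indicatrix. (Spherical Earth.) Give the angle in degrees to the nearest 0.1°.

5.0°

Hobo–Dyer is a cylindrical equal-area projection with standard parallels at ±37.5°. Cylindrical equal-area (φ₀ = 37.5°): h = cos φ / cos 37.5° along meridians, k = cos 37.5° / cos φ along parallels; h·k = 1.
At 34°: h = 1.045, k = 0.9570; principal scales a = 1.045, b = 0.9570.
sin(ω/2) = (a − b)/(a + b) = 0.08802/2.002 = 0.04397, so ω = 2 arcsin(0.04397) ≈ 5.0°.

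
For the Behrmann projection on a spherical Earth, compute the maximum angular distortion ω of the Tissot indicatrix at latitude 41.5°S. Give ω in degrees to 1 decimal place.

16.6°

Behrmann is a cylindrical equal-area projection with standard parallels at ±30°. For cylindrical equal-area with standard parallel φ₀, h = cos φ / cos φ₀ and k = cos φ₀ / cos φ, so h·k = 1.
At 41.5°: h = 0.8648, k = 1.156; principal scales a = 1.156, b = 0.8648.
sin(ω/2) = (a − b)/(a + b) = 0.2915/2.021 = 0.1442, so ω = 2 arcsin(0.1442) ≈ 16.6°.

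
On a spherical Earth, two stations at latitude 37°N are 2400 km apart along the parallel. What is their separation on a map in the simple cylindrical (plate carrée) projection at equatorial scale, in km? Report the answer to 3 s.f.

For the equirectangular projection with φ₀ = 0 (plate carrée), h = 1 along meridians and k = sec φ along parallels.
Along the parallel, k = sec 37° = 1/0.7986 = 1.252.
Map distance = 2400 × 1.252 ≈ 3010 km.

3010 km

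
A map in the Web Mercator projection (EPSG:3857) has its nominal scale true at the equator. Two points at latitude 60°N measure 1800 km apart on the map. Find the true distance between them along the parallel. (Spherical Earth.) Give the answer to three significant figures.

900 km

Mercator is conformal, so the point scale is isotropic: h = k = sec φ = 1/cos φ.
Along the parallel at 60°, map distances are exaggerated by k = sec 60° = 2.000.
True distance = 1800 / 2.000 = 1800 × cos 60° ≈ 900 km.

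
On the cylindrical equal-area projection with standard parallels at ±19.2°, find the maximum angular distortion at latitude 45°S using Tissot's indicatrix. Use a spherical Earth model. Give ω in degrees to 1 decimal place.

32.7°

For cylindrical equal-area with standard parallel φ₀, h = cos φ / cos φ₀ and k = cos φ₀ / cos φ, so h·k = 1.
At 45°: h = 0.7488, k = 1.336; principal scales a = 1.336, b = 0.7488.
sin(ω/2) = (a − b)/(a + b) = 0.5868/2.084 = 0.2815, so ω = 2 arcsin(0.2815) ≈ 32.7°.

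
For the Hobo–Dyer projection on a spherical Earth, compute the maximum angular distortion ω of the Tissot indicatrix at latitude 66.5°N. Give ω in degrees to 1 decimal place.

73.3°

Hobo–Dyer is a cylindrical equal-area projection with standard parallels at ±37.5°. For cylindrical equal-area with standard parallel φ₀, h = cos φ / cos φ₀ and k = cos φ₀ / cos φ, so h·k = 1.
At 66.5°: h = 0.5026, k = 1.990; principal scales a = 1.990, b = 0.5026.
sin(ω/2) = (a − b)/(a + b) = 1.487/2.492 = 0.5967, so ω = 2 arcsin(0.5967) ≈ 73.3°.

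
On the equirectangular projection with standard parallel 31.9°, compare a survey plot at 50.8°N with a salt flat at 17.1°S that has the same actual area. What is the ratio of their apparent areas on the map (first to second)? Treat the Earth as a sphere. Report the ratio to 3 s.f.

1.51

In the equirectangular projection with standard parallel φ₀ = 31.9° (x = Rλ cos φ₀, y = Rφ), meridians are true-scale (h = 1) and the parallel scale is k = cos φ₀ / cos φ.
Areal scale at 50.8°: h·k = 1.000 × 1.343 = 1.343.
Areal scale at 17.1°: h·k = 1.000 × 0.8882 = 0.8882.
Ratio = 1.343/0.8882 ≈ 1.51.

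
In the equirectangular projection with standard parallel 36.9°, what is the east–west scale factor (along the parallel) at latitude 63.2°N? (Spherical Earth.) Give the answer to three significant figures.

With standard parallel φ₀ = 36.9°, the equirectangular projection gives x = Rλ cos φ₀, y = Rφ, so h = 1 and k = cos 36.9° / cos φ.
k = cos 36.9° / cos 63.2° = 0.7997/0.4509 = 1.774.

1.77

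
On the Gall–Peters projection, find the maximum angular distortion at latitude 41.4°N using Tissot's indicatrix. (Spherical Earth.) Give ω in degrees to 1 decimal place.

6.8°

The Gall–Peters projection is cylindrical equal-area with φ₀ = 45°. Cylindrical equal-area (φ₀ = 45°): h = cos φ / cos 45° along meridians, k = cos 45° / cos φ along parallels; h·k = 1.
At 41.4°: h = 1.061, k = 0.9427; principal scales a = 1.061, b = 0.9427.
sin(ω/2) = (a − b)/(a + b) = 0.1181/2.003 = 0.05897, so ω = 2 arcsin(0.05897) ≈ 6.8°.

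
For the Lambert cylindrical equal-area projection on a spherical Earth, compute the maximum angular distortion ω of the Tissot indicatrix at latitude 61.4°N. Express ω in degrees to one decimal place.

The Lambert cylindrical equal-area projection is the cylindrical equal-area projection with its standard parallel at the equator (φ₀ = 0). A cylindrical equal-area projection with standard parallel φ₀ has meridian scale h = cos φ / cos φ₀ and parallel scale k = cos φ₀ / cos φ (so areas are preserved, h·k = 1).
At 61.4°: h = 0.4787, k = 2.089; principal scales a = 2.089, b = 0.4787.
sin(ω/2) = (a − b)/(a + b) = 1.610/2.568 = 0.6271, so ω = 2 arcsin(0.6271) ≈ 77.7°.

77.7°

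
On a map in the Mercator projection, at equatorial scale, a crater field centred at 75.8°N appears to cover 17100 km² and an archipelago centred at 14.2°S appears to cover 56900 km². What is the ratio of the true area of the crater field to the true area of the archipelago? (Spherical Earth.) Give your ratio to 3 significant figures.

On Mercator the areal scale is sec²φ, so true area = apparent × cos²φ.
True area of crater field: 17100 × cos²(75.8°) = 17100 × 0.06018 = 1029 km².
True area of archipelago: 56900 × cos²(14.2°) = 56900 × 0.9398 = 53480 km².
Ratio = 1029 / 53480 ≈ 0.0192.

0.0192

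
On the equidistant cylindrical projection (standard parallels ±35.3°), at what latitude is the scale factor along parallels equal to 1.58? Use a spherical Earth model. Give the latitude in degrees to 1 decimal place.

58.9°

The equidistant cylindrical projection with φ₀ = 35.3° has h = 1 (meridians true) and k = cos φ₀ / cos φ along parallels.
k = cos φ₀ / cos φ = 1.58  ⇒  cos φ = cos 35.3° / 1.58 = 0.5165.
φ = arccos(0.5165) ≈ 58.9°.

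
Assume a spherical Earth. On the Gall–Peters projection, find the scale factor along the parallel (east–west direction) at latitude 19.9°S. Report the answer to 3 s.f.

The Gall–Peters projection is cylindrical equal-area with φ₀ = 45°. A cylindrical equal-area projection with standard parallel φ₀ has meridian scale h = cos φ / cos φ₀ and parallel scale k = cos φ₀ / cos φ (so areas are preserved, h·k = 1).
k = cos 45° / cos 19.9° = 0.7071/0.9403 = 0.7520.

0.752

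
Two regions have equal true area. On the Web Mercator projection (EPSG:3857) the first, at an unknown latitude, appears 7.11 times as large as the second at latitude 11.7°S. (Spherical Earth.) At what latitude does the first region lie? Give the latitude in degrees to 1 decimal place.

68.5°

On Mercator, (apparent₁)/(apparent₂) = sec²φ₁ / sec²φ₂ when true areas are equal.
cos²φ₂ / cos²φ₁ = 7.11  ⇒  cos φ₁ = cos 11.7° / √7.11 = 0.9792/2.666 = 0.3672.
φ₁ = arccos(0.3672) ≈ 68.5°.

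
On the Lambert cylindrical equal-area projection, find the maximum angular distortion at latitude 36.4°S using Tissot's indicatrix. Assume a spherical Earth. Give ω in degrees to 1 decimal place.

24.7°

The Lambert cylindrical equal-area projection is the cylindrical equal-area projection with its standard parallel at the equator (φ₀ = 0). For cylindrical equal-area with standard parallel φ₀, h = cos φ / cos φ₀ and k = cos φ₀ / cos φ, so h·k = 1.
At 36.4°: h = 0.8049, k = 1.242; principal scales a = 1.242, b = 0.8049.
sin(ω/2) = (a − b)/(a + b) = 0.4375/2.047 = 0.2137, so ω = 2 arcsin(0.2137) ≈ 24.7°.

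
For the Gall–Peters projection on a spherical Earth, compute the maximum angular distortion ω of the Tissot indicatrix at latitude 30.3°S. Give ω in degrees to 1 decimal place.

22.7°

Gall–Peters is a cylindrical equal-area projection with standard parallels at ±45°. For cylindrical equal-area with standard parallel φ₀, h = cos φ / cos φ₀ and k = cos φ₀ / cos φ, so h·k = 1.
At 30.3°: h = 1.221, k = 0.8190; principal scales a = 1.221, b = 0.8190.
sin(ω/2) = (a − b)/(a + b) = 0.4020/2.040 = 0.1971, so ω = 2 arcsin(0.1971) ≈ 22.7°.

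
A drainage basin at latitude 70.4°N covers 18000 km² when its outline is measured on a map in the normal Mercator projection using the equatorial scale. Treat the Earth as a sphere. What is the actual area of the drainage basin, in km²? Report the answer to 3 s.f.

2030 km²

The Mercator projection is conformal; its linear scale factor is the same in every direction and equals sec φ = 1/cos φ.
Areal scale = k² = sec²φ = 1/cos²(70.4°) = 1/0.3355² = 8.887.
True area = apparent / (areal scale) = 18000 / 8.887 ≈ 2030 km².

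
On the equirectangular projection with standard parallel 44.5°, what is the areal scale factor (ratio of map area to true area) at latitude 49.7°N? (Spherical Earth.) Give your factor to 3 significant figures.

In the equirectangular projection with standard parallel φ₀ = 44.5° (x = Rλ cos φ₀, y = Rφ), meridians are true-scale (h = 1) and the parallel scale is k = cos φ₀ / cos φ.
Areal scale = h·k = 1 × cos φ₀ / cos φ; at 49.7°, h = 1.000, k = 1.103, so h·k = 1.103.

1.10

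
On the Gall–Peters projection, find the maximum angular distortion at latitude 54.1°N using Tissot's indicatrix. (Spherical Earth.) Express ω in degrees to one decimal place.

21.3°

Gall–Peters is a cylindrical equal-area projection with standard parallels at ±45°. Cylindrical equal-area (φ₀ = 45°): h = cos φ / cos 45° along meridians, k = cos 45° / cos φ along parallels; h·k = 1.
At 54.1°: h = 0.8293, k = 1.206; principal scales a = 1.206, b = 0.8293.
sin(ω/2) = (a − b)/(a + b) = 0.3766/2.035 = 0.1851, so ω = 2 arcsin(0.1851) ≈ 21.3°.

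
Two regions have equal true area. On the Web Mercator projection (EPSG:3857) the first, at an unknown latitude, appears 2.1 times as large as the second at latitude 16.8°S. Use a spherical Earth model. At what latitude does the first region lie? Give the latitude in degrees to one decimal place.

48.7°

For equal true areas on Mercator, apparent areas scale as sec²φ, so the ratio is cos²φ₂ / cos²φ₁.
cos²φ₂ / cos²φ₁ = 2.1  ⇒  cos φ₁ = cos 16.8° / √2.1 = 0.9573/1.449 = 0.6606.
φ₁ = arccos(0.6606) ≈ 48.7°.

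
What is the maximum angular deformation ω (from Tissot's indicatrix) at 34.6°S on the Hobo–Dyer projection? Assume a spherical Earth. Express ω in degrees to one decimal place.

The Hobo–Dyer projection is cylindrical equal-area with φ₀ = 37.5°. A cylindrical equal-area projection with standard parallel φ₀ has meridian scale h = cos φ / cos φ₀ and parallel scale k = cos φ₀ / cos φ (so areas are preserved, h·k = 1).
At 34.6°: h = 1.038, k = 0.9638; principal scales a = 1.038, b = 0.9638.
sin(ω/2) = (a − b)/(a + b) = 0.07372/2.001 = 0.03684, so ω = 2 arcsin(0.03684) ≈ 4.2°.

4.2°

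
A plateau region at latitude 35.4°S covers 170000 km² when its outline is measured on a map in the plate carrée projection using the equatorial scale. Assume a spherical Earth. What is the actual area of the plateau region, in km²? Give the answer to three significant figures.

Plate carrée maps x = Rλ, y = Rφ. The meridian scale is h = 1 and the parallel scale is k = 1/cos φ = sec φ.
Areal scale = h·k = 1 × sec φ; at 35.4°, h = 1.000, k = 1.227, so h·k = 1.227.
True area = apparent / (areal scale) = 170000 / 1.227 ≈ 139000 km².

139000 km²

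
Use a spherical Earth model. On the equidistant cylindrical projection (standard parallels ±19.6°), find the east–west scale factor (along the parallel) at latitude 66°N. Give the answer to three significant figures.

2.32

With standard parallel φ₀ = 19.6°, the equirectangular projection gives x = Rλ cos φ₀, y = Rφ, so h = 1 and k = cos 19.6° / cos φ.
k = cos 19.6° / cos 66° = 0.9421/0.4067 = 2.316.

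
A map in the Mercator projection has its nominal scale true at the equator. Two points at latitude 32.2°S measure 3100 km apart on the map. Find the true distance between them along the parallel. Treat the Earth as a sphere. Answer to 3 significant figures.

2620 km

Mercator is conformal, so the point scale is isotropic: h = k = sec φ = 1/cos φ.
Along the parallel at 32.2°, map distances are exaggerated by k = sec 32.2° = 1.182.
True distance = 3100 / 1.182 = 3100 × cos 32.2° ≈ 2620 km.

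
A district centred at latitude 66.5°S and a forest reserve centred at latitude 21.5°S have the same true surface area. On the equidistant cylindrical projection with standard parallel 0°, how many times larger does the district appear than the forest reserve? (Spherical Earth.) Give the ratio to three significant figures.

2.33

Plate carrée maps x = Rλ, y = Rφ. The meridian scale is h = 1 and the parallel scale is k = 1/cos φ = sec φ.
Areal scale at 66.5°: h·k = 1.000 × 2.508 = 2.508.
Areal scale at 21.5°: h·k = 1.000 × 1.075 = 1.075.
Ratio = 2.508/1.075 ≈ 2.33.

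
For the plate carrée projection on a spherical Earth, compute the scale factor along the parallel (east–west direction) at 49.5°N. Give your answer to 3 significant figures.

1.54

For the equirectangular projection with φ₀ = 0 (plate carrée), h = 1 along meridians and k = sec φ along parallels.
k = 1/cos 49.5° = 1/0.6494 = 1.540.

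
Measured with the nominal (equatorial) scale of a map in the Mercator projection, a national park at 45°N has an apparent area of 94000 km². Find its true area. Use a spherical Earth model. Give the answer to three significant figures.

47000 km²

The Mercator projection is conformal; its linear scale factor is the same in every direction and equals sec φ = 1/cos φ.
Areal scale = k² = sec²φ = 1/cos²(45°) = 1/0.7071² = 2.000.
True area = apparent / (areal scale) = 94000 / 2.000 ≈ 47000 km².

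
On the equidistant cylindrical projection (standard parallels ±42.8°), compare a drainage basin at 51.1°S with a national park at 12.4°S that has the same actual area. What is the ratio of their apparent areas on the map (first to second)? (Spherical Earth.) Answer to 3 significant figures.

The equidistant cylindrical projection with φ₀ = 42.8° has h = 1 (meridians true) and k = cos φ₀ / cos φ along parallels.
Areal scale at 51.1°: h·k = 1.000 × 1.168 = 1.168.
Areal scale at 12.4°: h·k = 1.000 × 0.7513 = 0.7513.
Ratio = 1.168/0.7513 ≈ 1.56.

1.56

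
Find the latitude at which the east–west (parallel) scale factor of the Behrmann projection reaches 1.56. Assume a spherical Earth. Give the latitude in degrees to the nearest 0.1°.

56.3°

The Behrmann projection is cylindrical equal-area with φ₀ = 30°. For cylindrical equal-area with standard parallel φ₀, h = cos φ / cos φ₀ and k = cos φ₀ / cos φ, so h·k = 1.
k = cos φ₀ / cos φ = 1.56  ⇒  cos φ = cos 30° / 1.56 = 0.5551.
φ = arccos(0.5551) ≈ 56.3°.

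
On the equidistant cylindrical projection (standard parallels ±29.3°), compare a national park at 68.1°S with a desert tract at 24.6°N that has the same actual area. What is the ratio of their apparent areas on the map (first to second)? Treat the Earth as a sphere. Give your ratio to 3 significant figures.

2.44

With standard parallel φ₀ = 29.3°, the equirectangular projection gives x = Rλ cos φ₀, y = Rφ, so h = 1 and k = cos 29.3° / cos φ.
Areal scale at 68.1°: h·k = 1.000 × 2.338 = 2.338.
Areal scale at 24.6°: h·k = 1.000 × 0.9591 = 0.9591.
Ratio = 2.338/0.9591 ≈ 2.44.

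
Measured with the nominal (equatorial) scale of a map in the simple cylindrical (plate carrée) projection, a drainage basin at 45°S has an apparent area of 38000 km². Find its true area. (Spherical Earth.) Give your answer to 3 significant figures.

For the equirectangular projection with φ₀ = 0 (plate carrée), h = 1 along meridians and k = sec φ along parallels.
Areal scale = h·k = 1 × sec φ; at 45°, h = 1.000, k = 1.414, so h·k = 1.414.
True area = apparent / (areal scale) = 38000 / 1.414 ≈ 26900 km².

26900 km²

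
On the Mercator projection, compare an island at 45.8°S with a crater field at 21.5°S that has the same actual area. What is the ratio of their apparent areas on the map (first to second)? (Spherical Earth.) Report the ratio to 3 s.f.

Mercator is conformal with k = sec φ, so areal scale = k² = sec²φ.
At 45.8°: sec²(45.8°) = 1/0.6972² = 2.057.
At 21.5°: sec²(21.5°) = 1/0.9304² = 1.155.
Ratio = 2.057/1.155 = cos²(21.5°)/cos²(45.8°) ≈ 1.78.

1.78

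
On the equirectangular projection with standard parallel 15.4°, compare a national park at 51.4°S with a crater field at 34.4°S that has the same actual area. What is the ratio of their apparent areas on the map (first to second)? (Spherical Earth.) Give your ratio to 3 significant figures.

1.32

The equidistant cylindrical projection with φ₀ = 15.4° has h = 1 (meridians true) and k = cos φ₀ / cos φ along parallels.
Areal scale at 51.4°: h·k = 1.000 × 1.545 = 1.545.
Areal scale at 34.4°: h·k = 1.000 × 1.168 = 1.168.
Ratio = 1.545/1.168 ≈ 1.32.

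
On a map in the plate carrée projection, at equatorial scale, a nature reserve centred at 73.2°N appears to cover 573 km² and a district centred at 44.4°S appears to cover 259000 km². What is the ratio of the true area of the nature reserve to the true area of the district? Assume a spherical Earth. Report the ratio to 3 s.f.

0.000895

On the plate carrée, areal scale = h·k = 1 × sec φ, so true area = apparent × cos φ.
True area of nature reserve: 573 × cos(73.2°) = 573 × 0.2890 = 165.6 km².
True area of district: 259000 × cos(44.4°) = 259000 × 0.7145 = 185000 km².
Ratio = 165.6 / 185000 ≈ 0.000895.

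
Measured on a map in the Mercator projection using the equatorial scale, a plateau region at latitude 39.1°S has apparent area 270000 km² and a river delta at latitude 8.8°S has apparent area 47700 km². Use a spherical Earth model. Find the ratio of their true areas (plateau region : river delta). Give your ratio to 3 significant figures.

3.49

Since Mercator area scale is 1/cos²φ, the true area equals the apparent area multiplied by cos²φ.
True area of plateau region: 270000 × cos²(39.1°) = 270000 × 0.6022 = 162600 km².
True area of river delta: 47700 × cos²(8.8°) = 47700 × 0.9766 = 46580 km².
Ratio = 162600 / 46580 ≈ 3.49.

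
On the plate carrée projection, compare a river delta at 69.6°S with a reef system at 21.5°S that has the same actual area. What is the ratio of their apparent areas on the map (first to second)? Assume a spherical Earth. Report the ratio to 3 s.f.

2.67

In the plate carrée (x = Rλ, y = Rφ), meridians are true-scale (h = 1) and parallels are stretched by k = sec φ.
Areal scale at 69.6°: h·k = 1.000 × 2.869 = 2.869.
Areal scale at 21.5°: h·k = 1.000 × 1.075 = 1.075.
Ratio = 2.869/1.075 ≈ 2.67.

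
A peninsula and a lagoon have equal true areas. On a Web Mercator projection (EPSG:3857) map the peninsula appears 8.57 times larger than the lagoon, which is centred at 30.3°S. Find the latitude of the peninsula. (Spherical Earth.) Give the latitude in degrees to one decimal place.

For equal true areas on Mercator, apparent areas scale as sec²φ, so the ratio is cos²φ₂ / cos²φ₁.
cos²φ₂ / cos²φ₁ = 8.57  ⇒  cos φ₁ = cos 30.3° / √8.57 = 0.8634/2.927 = 0.2949.
φ₁ = arccos(0.2949) ≈ 72.8°.

72.8°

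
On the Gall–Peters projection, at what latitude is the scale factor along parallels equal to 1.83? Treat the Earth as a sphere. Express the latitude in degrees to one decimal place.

The Gall–Peters projection is cylindrical equal-area with φ₀ = 45°. For cylindrical equal-area with standard parallel φ₀, h = cos φ / cos φ₀ and k = cos φ₀ / cos φ, so h·k = 1.
k = cos φ₀ / cos φ = 1.83  ⇒  cos φ = cos 45° / 1.83 = 0.3864.
φ = arccos(0.3864) ≈ 67.3°.

67.3°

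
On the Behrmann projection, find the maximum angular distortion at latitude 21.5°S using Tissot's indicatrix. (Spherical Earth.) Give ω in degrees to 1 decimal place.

The Behrmann projection is cylindrical equal-area with φ₀ = 30°. A cylindrical equal-area projection with standard parallel φ₀ has meridian scale h = cos φ / cos φ₀ and parallel scale k = cos φ₀ / cos φ (so areas are preserved, h·k = 1).
At 21.5°: h = 1.074, k = 0.9308; principal scales a = 1.074, b = 0.9308.
sin(ω/2) = (a − b)/(a + b) = 0.1436/2.005 = 0.07160, so ω = 2 arcsin(0.07160) ≈ 8.2°.

8.2°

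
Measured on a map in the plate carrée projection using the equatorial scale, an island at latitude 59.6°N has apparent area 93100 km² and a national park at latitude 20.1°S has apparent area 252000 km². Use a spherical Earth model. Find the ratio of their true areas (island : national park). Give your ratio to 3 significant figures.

On the plate carrée, areal scale = h·k = 1 × sec φ, so true area = apparent × cos φ.
True area of island: 93100 × cos(59.6°) = 93100 × 0.5060 = 47110 km².
True area of national park: 252000 × cos(20.1°) = 252000 × 0.9391 = 236700 km².
Ratio = 47110 / 236700 ≈ 0.199.

0.199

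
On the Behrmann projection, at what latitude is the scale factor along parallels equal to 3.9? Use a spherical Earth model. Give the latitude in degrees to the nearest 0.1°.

77.2°

Behrmann is a cylindrical equal-area projection with standard parallels at ±30°. A cylindrical equal-area projection with standard parallel φ₀ has meridian scale h = cos φ / cos φ₀ and parallel scale k = cos φ₀ / cos φ (so areas are preserved, h·k = 1).
k = cos φ₀ / cos φ = 3.9  ⇒  cos φ = cos 30° / 3.9 = 0.2221.
φ = arccos(0.2221) ≈ 77.2°.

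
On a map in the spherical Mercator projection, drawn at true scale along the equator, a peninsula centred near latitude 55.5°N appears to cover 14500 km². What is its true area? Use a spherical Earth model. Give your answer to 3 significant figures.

4650 km²

The Mercator projection is conformal; its linear scale factor is the same in every direction and equals sec φ = 1/cos φ.
Areal scale = k² = sec²φ = 1/cos²(55.5°) = 1/0.5664² = 3.117.
True area = apparent / (areal scale) = 14500 / 3.117 ≈ 4650 km².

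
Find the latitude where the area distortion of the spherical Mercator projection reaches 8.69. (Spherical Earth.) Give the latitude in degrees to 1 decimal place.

70.2°

Mercator areal scale is sec²φ.
sec²φ = 8.69  ⇒  cos²φ = 0.1151  ⇒  cos φ = 0.3392.
φ = arccos(0.3392) ≈ 70.2°.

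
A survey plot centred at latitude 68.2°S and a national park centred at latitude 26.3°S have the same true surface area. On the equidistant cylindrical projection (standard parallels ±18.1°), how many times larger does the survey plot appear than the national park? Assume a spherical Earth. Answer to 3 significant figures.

In the equirectangular projection with standard parallel φ₀ = 18.1° (x = Rλ cos φ₀, y = Rφ), meridians are true-scale (h = 1) and the parallel scale is k = cos φ₀ / cos φ.
Areal scale at 68.2°: h·k = 1.000 × 2.559 = 2.559.
Areal scale at 26.3°: h·k = 1.000 × 1.060 = 1.060.
Ratio = 2.559/1.060 ≈ 2.41.

2.41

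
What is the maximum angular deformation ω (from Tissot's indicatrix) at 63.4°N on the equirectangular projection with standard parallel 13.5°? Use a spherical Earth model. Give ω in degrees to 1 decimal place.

In the equirectangular projection with standard parallel φ₀ = 13.5° (x = Rλ cos φ₀, y = Rφ), meridians are true-scale (h = 1) and the parallel scale is k = cos φ₀ / cos φ.
At 63.4°: h = 1.000, k = 2.172; principal scales a = 2.172, b = 1.000.
sin(ω/2) = (a − b)/(a + b) = 1.172/3.172 = 0.3694, so ω = 2 arcsin(0.3694) ≈ 43.4°.

43.4°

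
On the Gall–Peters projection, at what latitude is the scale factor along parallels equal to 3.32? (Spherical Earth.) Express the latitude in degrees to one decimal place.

77.7°

The Gall–Peters projection is cylindrical equal-area with φ₀ = 45°. A cylindrical equal-area projection with standard parallel φ₀ has meridian scale h = cos φ / cos φ₀ and parallel scale k = cos φ₀ / cos φ (so areas are preserved, h·k = 1).
k = cos φ₀ / cos φ = 3.32  ⇒  cos φ = cos 45° / 3.32 = 0.2130.
φ = arccos(0.2130) ≈ 77.7°.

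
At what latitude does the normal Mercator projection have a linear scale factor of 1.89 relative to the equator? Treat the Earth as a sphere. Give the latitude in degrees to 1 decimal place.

Mercator scale is k = sec φ = 1/cos φ.
1/cos φ = 1.89  ⇒  cos φ = 0.5291  ⇒  φ = arccos(0.5291) ≈ 58.1°.

58.1°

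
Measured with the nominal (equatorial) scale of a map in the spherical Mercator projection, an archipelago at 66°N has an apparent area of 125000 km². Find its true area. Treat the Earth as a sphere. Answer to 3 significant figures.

Mercator is conformal, so the point scale is isotropic: h = k = sec φ = 1/cos φ.
Areal scale = k² = sec²φ = 1/cos²(66°) = 1/0.4067² = 6.045.
True area = apparent / (areal scale) = 125000 / 6.045 ≈ 20700 km².

20700 km²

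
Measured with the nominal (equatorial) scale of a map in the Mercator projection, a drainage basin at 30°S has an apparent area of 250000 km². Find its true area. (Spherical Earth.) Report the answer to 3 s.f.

The Mercator projection is conformal; its linear scale factor is the same in every direction and equals sec φ = 1/cos φ.
Areal scale = k² = sec²φ = 1/cos²(30°) = 1/0.8660² = 1.333.
True area = apparent / (areal scale) = 250000 / 1.333 ≈ 188000 km².

188000 km²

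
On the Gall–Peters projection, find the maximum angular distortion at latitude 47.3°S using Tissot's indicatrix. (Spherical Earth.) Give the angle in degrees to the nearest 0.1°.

4.8°

Gall–Peters is a cylindrical equal-area projection with standard parallels at ±45°. For cylindrical equal-area with standard parallel φ₀, h = cos φ / cos φ₀ and k = cos φ₀ / cos φ, so h·k = 1.
At 47.3°: h = 0.9591, k = 1.043; principal scales a = 1.043, b = 0.9591.
sin(ω/2) = (a − b)/(a + b) = 0.08362/2.002 = 0.04177, so ω = 2 arcsin(0.04177) ≈ 4.8°.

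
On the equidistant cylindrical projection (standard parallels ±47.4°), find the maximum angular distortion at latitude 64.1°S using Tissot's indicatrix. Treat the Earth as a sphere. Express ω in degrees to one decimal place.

24.9°

The equidistant cylindrical projection with φ₀ = 47.4° has h = 1 (meridians true) and k = cos φ₀ / cos φ along parallels.
At 64.1°: h = 1.000, k = 1.550; principal scales a = 1.550, b = 1.000.
sin(ω/2) = (a − b)/(a + b) = 0.5496/2.550 = 0.2156, so ω = 2 arcsin(0.2156) ≈ 24.9°.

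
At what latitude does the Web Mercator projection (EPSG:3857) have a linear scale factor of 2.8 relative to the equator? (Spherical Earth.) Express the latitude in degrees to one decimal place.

Mercator scale is k = sec φ = 1/cos φ.
1/cos φ = 2.8  ⇒  cos φ = 0.3571  ⇒  φ = arccos(0.3571) ≈ 69.1°.

69.1°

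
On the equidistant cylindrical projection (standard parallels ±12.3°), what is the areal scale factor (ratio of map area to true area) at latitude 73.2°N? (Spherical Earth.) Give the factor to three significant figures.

With standard parallel φ₀ = 12.3°, the equirectangular projection gives x = Rλ cos φ₀, y = Rφ, so h = 1 and k = cos 12.3° / cos φ.
Areal scale = h·k = 1 × cos φ₀ / cos φ; at 73.2°, h = 1.000, k = 3.380, so h·k = 3.380.

3.38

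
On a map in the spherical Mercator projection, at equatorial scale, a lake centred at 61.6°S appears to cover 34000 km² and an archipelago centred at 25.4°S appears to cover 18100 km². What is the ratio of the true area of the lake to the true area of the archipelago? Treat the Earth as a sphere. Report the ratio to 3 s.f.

Since Mercator area scale is 1/cos²φ, the true area equals the apparent area multiplied by cos²φ.
True area of lake: 34000 × cos²(61.6°) = 34000 × 0.2262 = 7691 km².
True area of archipelago: 18100 × cos²(25.4°) = 18100 × 0.8160 = 14770 km².
Ratio = 7691 / 14770 ≈ 0.521.

0.521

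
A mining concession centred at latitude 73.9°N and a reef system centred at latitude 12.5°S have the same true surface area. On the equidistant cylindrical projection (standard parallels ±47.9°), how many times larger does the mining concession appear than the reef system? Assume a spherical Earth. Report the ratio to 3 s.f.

3.52

With standard parallel φ₀ = 47.9°, the equirectangular projection gives x = Rλ cos φ₀, y = Rφ, so h = 1 and k = cos 47.9° / cos φ.
Areal scale at 73.9°: h·k = 1.000 × 2.418 = 2.418.
Areal scale at 12.5°: h·k = 1.000 × 0.6867 = 0.6867.
Ratio = 2.418/0.6867 ≈ 3.52.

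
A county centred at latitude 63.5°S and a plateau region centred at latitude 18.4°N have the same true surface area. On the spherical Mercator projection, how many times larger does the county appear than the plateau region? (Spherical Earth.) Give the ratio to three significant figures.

Mercator areal scale is sec²φ.
At 63.5°: sec²(63.5°) = 1/0.4462² = 5.023.
At 18.4°: sec²(18.4°) = 1/0.9489² = 1.111.
Ratio = 5.023/1.111 = cos²(18.4°)/cos²(63.5°) ≈ 4.52.

4.52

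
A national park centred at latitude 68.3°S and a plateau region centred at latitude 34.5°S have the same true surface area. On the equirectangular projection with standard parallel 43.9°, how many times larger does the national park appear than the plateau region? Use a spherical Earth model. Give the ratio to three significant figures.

The equidistant cylindrical projection with φ₀ = 43.9° has h = 1 (meridians true) and k = cos φ₀ / cos φ along parallels.
Areal scale at 68.3°: h·k = 1.000 × 1.949 = 1.949.
Areal scale at 34.5°: h·k = 1.000 × 0.8743 = 0.8743.
Ratio = 1.949/0.8743 ≈ 2.23.

2.23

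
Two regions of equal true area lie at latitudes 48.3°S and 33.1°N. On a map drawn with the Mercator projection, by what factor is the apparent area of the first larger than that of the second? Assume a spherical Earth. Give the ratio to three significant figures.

Mercator is conformal with k = sec φ, so areal scale = k² = sec²φ.
At 48.3°: sec²(48.3°) = 1/0.6652² = 2.260.
At 33.1°: sec²(33.1°) = 1/0.8377² = 1.425.
Ratio = 2.260/1.425 = cos²(33.1°)/cos²(48.3°) ≈ 1.59.

1.59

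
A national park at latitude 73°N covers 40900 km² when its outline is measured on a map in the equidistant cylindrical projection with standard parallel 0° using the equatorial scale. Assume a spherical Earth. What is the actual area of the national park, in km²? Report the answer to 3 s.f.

12000 km²

For the equirectangular projection with φ₀ = 0 (plate carrée), h = 1 along meridians and k = sec φ along parallels.
Areal scale = h·k = 1 × sec φ; at 73°, h = 1.000, k = 3.420, so h·k = 3.420.
True area = apparent / (areal scale) = 40900 / 3.420 ≈ 12000 km².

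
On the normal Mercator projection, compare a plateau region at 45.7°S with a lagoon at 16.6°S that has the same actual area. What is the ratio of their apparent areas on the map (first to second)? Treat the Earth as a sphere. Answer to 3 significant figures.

1.88

Mercator is conformal with k = sec φ, so areal scale = k² = sec²φ.
At 45.7°: sec²(45.7°) = 1/0.6984² = 2.050.
At 16.6°: sec²(16.6°) = 1/0.9583² = 1.089.
Ratio = 2.050/1.089 = cos²(16.6°)/cos²(45.7°) ≈ 1.88.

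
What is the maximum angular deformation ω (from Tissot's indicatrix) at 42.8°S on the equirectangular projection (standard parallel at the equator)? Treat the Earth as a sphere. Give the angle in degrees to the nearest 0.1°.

17.7°

In the plate carrée (x = Rλ, y = Rφ), meridians are true-scale (h = 1) and parallels are stretched by k = sec φ.
At 42.8°: h = 1.000, k = 1.363; principal scales a = 1.363, b = 1.000.
sin(ω/2) = (a − b)/(a + b) = 0.3629/2.363 = 0.1536, so ω = 2 arcsin(0.1536) ≈ 17.7°.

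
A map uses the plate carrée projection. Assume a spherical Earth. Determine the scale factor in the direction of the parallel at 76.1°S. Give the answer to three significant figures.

Plate carrée maps x = Rλ, y = Rφ. The meridian scale is h = 1 and the parallel scale is k = 1/cos φ = sec φ.
k = 1/cos 76.1° = 1/0.2402 = 4.163.

4.16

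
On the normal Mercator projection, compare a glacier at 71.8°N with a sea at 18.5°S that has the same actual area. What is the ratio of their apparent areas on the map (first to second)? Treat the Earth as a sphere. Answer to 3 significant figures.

9.22

Mercator is conformal with k = sec φ, so areal scale = k² = sec²φ.
At 71.8°: sec²(71.8°) = 1/0.3123² = 10.25.
At 18.5°: sec²(18.5°) = 1/0.9483² = 1.112.
Ratio = 10.25/1.112 = cos²(18.5°)/cos²(71.8°) ≈ 9.22.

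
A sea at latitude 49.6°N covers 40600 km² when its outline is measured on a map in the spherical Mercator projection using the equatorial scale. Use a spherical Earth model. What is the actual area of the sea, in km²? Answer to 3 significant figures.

The Mercator projection is conformal; its linear scale factor is the same in every direction and equals sec φ = 1/cos φ.
Areal scale = k² = sec²φ = 1/cos²(49.6°) = 1/0.6481² = 2.381.
True area = apparent / (areal scale) = 40600 / 2.381 ≈ 17100 km².

17100 km²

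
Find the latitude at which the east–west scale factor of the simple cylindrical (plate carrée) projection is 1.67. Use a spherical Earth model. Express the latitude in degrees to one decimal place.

53.2°

Plate carrée: h = 1, k = sec φ along parallels.
sec φ = 1.67  ⇒  cos φ = 0.5988  ⇒  φ ≈ 53.2°.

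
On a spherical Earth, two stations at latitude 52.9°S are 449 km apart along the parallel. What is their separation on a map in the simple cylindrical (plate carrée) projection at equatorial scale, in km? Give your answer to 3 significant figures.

In the plate carrée (x = Rλ, y = Rφ), meridians are true-scale (h = 1) and parallels are stretched by k = sec φ.
Along the parallel, k = sec 52.9° = 1/0.6032 = 1.658.
Map distance = 449 × 1.658 ≈ 744 km.

744 km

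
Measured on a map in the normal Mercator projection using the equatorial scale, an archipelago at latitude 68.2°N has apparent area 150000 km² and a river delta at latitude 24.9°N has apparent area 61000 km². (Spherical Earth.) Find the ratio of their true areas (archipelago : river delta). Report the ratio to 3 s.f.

0.412

Mercator's areal exaggeration is sec²φ; hence true area = (apparent area) · cos²φ.
True area of archipelago: 150000 × cos²(68.2°) = 150000 × 0.1379 = 20690 km².
True area of river delta: 61000 × cos²(24.9°) = 61000 × 0.8227 = 50190 km².
Ratio = 20690 / 50190 ≈ 0.412.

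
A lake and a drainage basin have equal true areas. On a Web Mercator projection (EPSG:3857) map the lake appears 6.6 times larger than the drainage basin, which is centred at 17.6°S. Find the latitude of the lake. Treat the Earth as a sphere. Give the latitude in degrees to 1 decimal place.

68.2°

For equal true areas on Mercator, apparent areas scale as sec²φ, so the ratio is cos²φ₂ / cos²φ₁.
cos²φ₂ / cos²φ₁ = 6.6  ⇒  cos φ₁ = cos 17.6° / √6.6 = 0.9532/2.569 = 0.3710.
φ₁ = arccos(0.3710) ≈ 68.2°.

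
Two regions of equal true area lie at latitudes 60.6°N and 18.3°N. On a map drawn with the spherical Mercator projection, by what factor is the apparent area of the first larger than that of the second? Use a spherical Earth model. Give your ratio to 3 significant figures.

Mercator areal scale is sec²φ.
At 60.6°: sec²(60.6°) = 1/0.4909² = 4.150.
At 18.3°: sec²(18.3°) = 1/0.9494² = 1.109.
Ratio = 4.150/1.109 = cos²(18.3°)/cos²(60.6°) ≈ 3.74.

3.74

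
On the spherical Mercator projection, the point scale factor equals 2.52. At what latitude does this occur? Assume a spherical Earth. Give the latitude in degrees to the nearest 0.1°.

Mercator scale is k = sec φ = 1/cos φ.
1/cos φ = 2.52  ⇒  cos φ = 0.3968  ⇒  φ = arccos(0.3968) ≈ 66.6°.

66.6°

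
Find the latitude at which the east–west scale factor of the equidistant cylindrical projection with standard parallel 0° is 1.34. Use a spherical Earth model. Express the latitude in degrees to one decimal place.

41.7°

Plate carrée: h = 1, k = sec φ along parallels.
sec φ = 1.34  ⇒  cos φ = 0.7463  ⇒  φ ≈ 41.7°.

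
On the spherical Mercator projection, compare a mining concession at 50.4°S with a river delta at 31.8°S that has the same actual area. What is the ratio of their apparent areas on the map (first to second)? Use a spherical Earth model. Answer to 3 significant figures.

Mercator is conformal with k = sec φ, so areal scale = k² = sec²φ.
At 50.4°: sec²(50.4°) = 1/0.6374² = 2.461.
At 31.8°: sec²(31.8°) = 1/0.8499² = 1.384.
Ratio = 2.461/1.384 = cos²(31.8°)/cos²(50.4°) ≈ 1.78.

1.78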